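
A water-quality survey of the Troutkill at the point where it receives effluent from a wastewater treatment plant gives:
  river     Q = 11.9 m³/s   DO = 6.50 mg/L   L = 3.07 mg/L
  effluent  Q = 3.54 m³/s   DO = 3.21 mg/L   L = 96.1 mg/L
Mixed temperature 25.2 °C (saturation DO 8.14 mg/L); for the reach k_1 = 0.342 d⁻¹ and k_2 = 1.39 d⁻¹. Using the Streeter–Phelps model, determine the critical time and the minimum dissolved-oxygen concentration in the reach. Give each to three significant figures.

t_c ≈ 0.997 d; minimum DO ≈ 3.87 mg/L

Mixed DO = (11.9×6.50 + 3.54×3.21)/(11.9+3.54) = 88.71/15.44 = 5.746 mg/L.
Mixed L₀ = (11.9×3.07 + 3.54×96.1)/(15.44) = 376.7/15.44 = 24.40 mg/L.
Initial deficit D₀ = C_s − DO₀ = 8.14 − 5.746 = 2.394 mg/L.
t_c = (1/1.048) ln[(1.39/0.342)(1 − 2.394×1.048/(0.342×24.40))] = 0.9542 × ln(2.842) = 0.9967 d.
D_c = (0.342/1.39) × 24.40 × e^(−0.342×0.9967) = 0.2460 × 24.40 × 0.7111 = 4.269 mg/L.
Minimum DO = 8.14 − 4.269 = 3.871 mg/L.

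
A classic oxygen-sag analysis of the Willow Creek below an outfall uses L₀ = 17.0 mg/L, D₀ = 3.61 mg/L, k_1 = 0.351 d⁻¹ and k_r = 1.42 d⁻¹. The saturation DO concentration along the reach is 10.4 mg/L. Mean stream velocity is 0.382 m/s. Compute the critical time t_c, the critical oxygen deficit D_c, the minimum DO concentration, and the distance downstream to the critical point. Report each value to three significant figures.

With k_r/k_1 = 4.046 and 1 − D₀(k_r−k_1)/(k_1 L₀) = 0.3533,
t_c = ln(4.046 × 0.3533) / (1.42 − 0.351) = ln(1.429) / 1.069 = 0.3571/1.069 = 0.3340 d.
L(t_c) = L₀ e^(−k_1 t_c) = 17.0 × 0.8894 = 15.12 mg/L, and at the critical point k_r D_c = k_1 L, so D_c = (0.351/1.42) × 15.12 = 3.737 mg/L.
Minimum DO = C_s − D_c = 10.4 − 3.737 = 6.663 mg/L.
x_c = v t_c = 0.382 m/s × 0.3340 d × 86400 s/d = 11020 m ≈ 11.0 km.

t_c ≈ 0.334 d; D_c ≈ 3.74 mg/L; min DO ≈ 6.66 mg/L; x_c ≈ 11.0 km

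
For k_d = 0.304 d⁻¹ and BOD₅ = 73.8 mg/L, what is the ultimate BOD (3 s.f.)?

L₀ ≈ 94.5 mg/L

BOD₅ = L₀(1 − e^(−5k_d)) ⇒ L₀ = BOD₅ / (1 − e^(−5×0.304))
= 73.8 / (1 − 0.2187) = 73.8 / 0.7813 = 94.46 mg/L.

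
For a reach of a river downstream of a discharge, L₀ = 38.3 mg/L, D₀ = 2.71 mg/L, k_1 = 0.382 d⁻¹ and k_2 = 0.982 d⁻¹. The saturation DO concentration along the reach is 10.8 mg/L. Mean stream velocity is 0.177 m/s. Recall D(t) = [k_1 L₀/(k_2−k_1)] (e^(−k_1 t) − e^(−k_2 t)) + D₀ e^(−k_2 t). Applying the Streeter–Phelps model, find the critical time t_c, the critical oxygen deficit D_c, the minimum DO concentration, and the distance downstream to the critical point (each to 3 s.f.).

t_c ≈ 1.38 d; D_c ≈ 8.80 mg/L; min DO ≈ 2.00 mg/L; x_c ≈ 21.1 km

t_c = [1/(k_2−k_1)] ln[(k_2/k_1)(1 − D₀(k_2−k_1)/(k_1 L₀))]
= [1/(0.982−0.382)] ln[(0.982/0.382)(1 − 2.71×0.6000/(0.382×38.3))]
= (1/0.6000) ln[2.571 × 0.8889] = 1.667 × ln(2.285) = 1.667 × 0.8264 = 1.377 d.
L(t_c) = L₀ e^(−k_1 t_c) = 38.3 × 0.5909 = 22.63 mg/L, and at the critical point k_2 D_c = k_1 L, so D_c = (0.382/0.982) × 22.63 = 8.804 mg/L.
Minimum DO = C_s − D_c = 10.8 − 8.804 = 1.996 mg/L.
x_c = v t_c = 0.177 m/s × 1.377 d × 86400 s/d = 21060 m ≈ 21.1 km.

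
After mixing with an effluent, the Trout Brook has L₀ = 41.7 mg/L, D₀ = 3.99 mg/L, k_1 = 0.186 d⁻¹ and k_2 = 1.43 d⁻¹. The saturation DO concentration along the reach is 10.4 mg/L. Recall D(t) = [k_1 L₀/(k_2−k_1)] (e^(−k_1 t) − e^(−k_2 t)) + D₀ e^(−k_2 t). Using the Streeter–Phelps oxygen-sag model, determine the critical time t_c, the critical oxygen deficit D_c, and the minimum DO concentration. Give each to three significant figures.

t_c ≈ 0.818 d; D_c ≈ 4.66 mg/L; min DO ≈ 5.74 mg/L

At the critical point dD/dt = 0, so k_1 L₀ e^(−k_1 t) = k_2 D. Substituting D(t) from the Streeter–Phelps equation and solving for t gives
t_c = ln[(k_2/k_1)(1 − D₀(k_2−k_1)/(k_1 L₀))] / (k_2−k_1).
Here k_2−k_1 = 1.244 d⁻¹ and 1 − D₀(k_2−k_1)/(k_1 L₀) = 1 − 3.99×1.244/(0.186×41.7) = 0.3601, so
t_c = ln(7.688 × 0.3601) / 1.244 = 1.018 / 1.244 = 0.8185 d.
D_c = (k_1/k_2) L₀ e^(−k_1 t_c) = (0.186/1.43) × 41.7 × e^(−0.186×0.8185) = 0.1301 × 41.7 × 0.8588 = 4.658 mg/L.
Minimum DO = C_s − D_c = 10.4 − 4.658 = 5.742 mg/L.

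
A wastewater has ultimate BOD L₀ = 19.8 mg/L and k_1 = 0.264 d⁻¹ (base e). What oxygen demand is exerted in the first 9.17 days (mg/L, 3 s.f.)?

y_t = L₀(1 − e^(−k_1 t)) = 19.8 × (1 − e^(−0.264×9.17))
= 19.8 × (1 − 0.08884) = 19.8 × 0.9112 = 18.04 mg/L.

y ≈ 18.0 mg/L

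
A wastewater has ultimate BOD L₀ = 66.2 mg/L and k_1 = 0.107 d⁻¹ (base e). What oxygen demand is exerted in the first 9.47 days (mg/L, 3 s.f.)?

y ≈ 42.2 mg/L

y_t = L₀(1 − e^(−k_1 t)) = 66.2 × (1 − e^(−0.107×9.47))
= 66.2 × (1 − 0.3630) = 66.2 × 0.6370 = 42.17 mg/L.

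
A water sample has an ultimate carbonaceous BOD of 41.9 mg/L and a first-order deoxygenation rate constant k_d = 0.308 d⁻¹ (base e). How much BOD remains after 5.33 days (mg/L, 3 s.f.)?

L ≈ 8.11 mg/L

L_t = L₀ e^(−k_d t) = 41.9 × e^(−0.308×5.33) = 41.9 × 0.1937 = 8.114 mg/L.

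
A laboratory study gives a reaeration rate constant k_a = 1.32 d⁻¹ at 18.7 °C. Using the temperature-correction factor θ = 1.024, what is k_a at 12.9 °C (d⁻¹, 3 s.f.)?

k_a ≈ 1.15 d⁻¹

k_a(T₂) = k_a(T₁) · θ^(T₂−T₁) = 1.32 × 1.024^(12.9−18.7)
= 1.32 × 1.024^-5.80 = 1.32 × 0.8715 = 1.150 d⁻¹.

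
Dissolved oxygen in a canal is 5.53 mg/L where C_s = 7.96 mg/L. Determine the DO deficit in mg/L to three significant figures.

D ≈ 2.43 mg/L

D = C_s − C = 7.96 − 5.53 = 2.43 mg/L.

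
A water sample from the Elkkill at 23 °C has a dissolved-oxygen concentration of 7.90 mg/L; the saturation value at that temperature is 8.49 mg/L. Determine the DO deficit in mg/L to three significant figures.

D = C_s − C = 8.49 − 7.90 = 0.590 mg/L.

D ≈ 0.590 mg/L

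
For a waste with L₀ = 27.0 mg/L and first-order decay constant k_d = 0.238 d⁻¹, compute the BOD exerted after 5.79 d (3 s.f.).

y ≈ 20.2 mg/L

y_t = L₀(1 − e^(−k_d t)) = 27.0 × (1 − e^(−0.238×5.79))
= 27.0 × (1 − 0.2521) = 27.0 × 0.7479 = 20.19 mg/L.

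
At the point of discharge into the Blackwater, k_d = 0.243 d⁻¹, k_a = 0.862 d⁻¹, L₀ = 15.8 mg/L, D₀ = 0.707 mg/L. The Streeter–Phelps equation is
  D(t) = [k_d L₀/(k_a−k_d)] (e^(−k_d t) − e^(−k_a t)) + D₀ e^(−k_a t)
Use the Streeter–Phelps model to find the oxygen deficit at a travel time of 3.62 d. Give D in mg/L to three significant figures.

k_d L₀/(k_a−k_d) = 0.243×15.8/(0.862−0.243) = 3.839/0.6190 = 6.203 mg/L.
e^(−k_d t) = e^(−0.243×3.620) = 0.4149; e^(−k_a t) = e^(−0.862×3.620) = 0.04414.
D = 6.203 × (0.4149 − 0.04414) + 0.707 × 0.04414 = 2.300 + 0.03121 = 2.331 mg/L.

D ≈ 2.33 mg/L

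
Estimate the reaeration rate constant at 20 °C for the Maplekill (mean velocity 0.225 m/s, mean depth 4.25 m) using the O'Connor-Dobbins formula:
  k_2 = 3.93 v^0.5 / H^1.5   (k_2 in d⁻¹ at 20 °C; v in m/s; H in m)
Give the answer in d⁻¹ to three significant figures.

k_2 = 3.93 × 0.225^0.5 / 4.25^1.5 = 3.93 × 0.4743 / 8.762 = 0.2128 d⁻¹.

k_2 ≈ 0.213 d⁻¹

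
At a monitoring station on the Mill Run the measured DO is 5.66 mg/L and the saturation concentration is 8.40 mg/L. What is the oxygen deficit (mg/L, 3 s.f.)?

D = C_s − C = 8.40 − 5.66 = 2.74 mg/L.

D ≈ 2.74 mg/L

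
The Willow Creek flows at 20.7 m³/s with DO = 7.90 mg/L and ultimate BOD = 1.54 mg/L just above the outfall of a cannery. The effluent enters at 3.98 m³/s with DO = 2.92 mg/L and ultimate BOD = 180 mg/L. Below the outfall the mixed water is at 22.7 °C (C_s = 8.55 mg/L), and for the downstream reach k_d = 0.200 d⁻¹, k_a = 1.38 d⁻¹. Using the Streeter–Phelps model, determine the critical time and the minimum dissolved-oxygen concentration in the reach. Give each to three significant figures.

Mixed DO = (20.7×7.90 + 3.98×2.92)/(20.7+3.98) = 175.2/24.68 = 7.097 mg/L.
Mixed L₀ = (20.7×1.54 + 3.98×180)/(24.68) = 748.3/24.68 = 30.32 mg/L.
Initial deficit D₀ = C_s − DO₀ = 8.55 − 7.097 = 1.453 mg/L.
t_c = (1/1.180) ln[(1.38/0.200)(1 − 1.453×1.180/(0.200×30.32))] = 0.8475 × ln(4.949) = 1.355 d.
D_c = (0.200/1.38) × 30.32 × e^(−0.200×1.355) = 0.1449 × 30.32 × 0.7626 = 3.351 mg/L.
Minimum DO = 8.55 − 3.351 = 5.199 mg/L.

t_c ≈ 1.36 d; minimum DO ≈ 5.20 mg/L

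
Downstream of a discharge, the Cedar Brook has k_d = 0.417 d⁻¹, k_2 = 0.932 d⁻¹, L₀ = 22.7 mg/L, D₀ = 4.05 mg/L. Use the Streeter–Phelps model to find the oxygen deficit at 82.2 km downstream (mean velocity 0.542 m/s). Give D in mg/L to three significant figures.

D ≈ 6.05 mg/L

Travel time t = x/v = 82.2 km / (0.542 m/s) = 82200 m / 0.542 m/s = 151700 s = 1.755 d.
k_d L₀/(k_2−k_d) = 0.417×22.7/(0.932−0.417) = 9.466/0.5150 = 18.38 mg/L.
e^(−k_d t) = e^(−0.417×1.755) = 0.4810; e^(−k_2 t) = e^(−0.932×1.755) = 0.1948.
D = 18.38 × (0.4810 − 0.1948) + 4.05 × 0.1948 = 5.260 + 0.7888 = 6.049 mg/L.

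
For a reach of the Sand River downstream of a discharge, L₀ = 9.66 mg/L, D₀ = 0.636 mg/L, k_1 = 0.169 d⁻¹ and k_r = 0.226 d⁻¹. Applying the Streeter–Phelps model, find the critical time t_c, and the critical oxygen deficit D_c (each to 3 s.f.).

t_c ≈ 4.70 d; D_c ≈ 3.26 mg/L

At the critical point dD/dt = 0, so k_1 L₀ e^(−k_1 t) = k_r D. Substituting D(t) from the Streeter–Phelps equation and solving for t gives
t_c = ln[(k_r/k_1)(1 − D₀(k_r−k_1)/(k_1 L₀))] / (k_r−k_1).
Here k_r−k_1 = 0.05700 d⁻¹ and 1 − D₀(k_r−k_1)/(k_1 L₀) = 1 − 0.636×0.05700/(0.169×9.66) = 0.9778, so
t_c = ln(1.337 × 0.9778) / 0.05700 = 0.2682 / 0.05700 = 4.705 d.
L(t_c) = L₀ e^(−k_1 t_c) = 9.66 × 0.4515 = 4.362 mg/L, and at the critical point k_r D_c = k_1 L, so D_c = (0.169/0.226) × 4.362 = 3.262 mg/L.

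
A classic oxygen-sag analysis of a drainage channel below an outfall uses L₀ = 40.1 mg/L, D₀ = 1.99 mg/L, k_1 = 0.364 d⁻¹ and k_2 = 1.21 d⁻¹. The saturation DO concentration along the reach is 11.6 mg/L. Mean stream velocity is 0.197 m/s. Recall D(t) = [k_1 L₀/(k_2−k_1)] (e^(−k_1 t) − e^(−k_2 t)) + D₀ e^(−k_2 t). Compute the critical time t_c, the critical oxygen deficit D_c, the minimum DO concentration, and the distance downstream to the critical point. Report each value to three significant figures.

With k_2/k_1 = 3.324 and 1 − D₀(k_2−k_1)/(k_1 L₀) = 0.8847,
t_c = ln(3.324 × 0.8847) / (1.21 − 0.364) = ln(2.941) / 0.8460 = 1.079/0.8460 = 1.275 d.
L(t_c) = L₀ e^(−k_1 t_c) = 40.1 × 0.6287 = 25.21 mg/L, and at the critical point k_2 D_c = k_1 L, so D_c = (0.364/1.21) × 25.21 = 7.584 mg/L.
Minimum DO = C_s − D_c = 11.6 − 7.584 = 4.016 mg/L.
x_c = v t_c = 0.197 m/s × 1.275 d × 86400 s/d = 21700 m ≈ 21.7 km.

t_c ≈ 1.28 d; D_c ≈ 7.58 mg/L; min DO ≈ 4.02 mg/L; x_c ≈ 21.7 km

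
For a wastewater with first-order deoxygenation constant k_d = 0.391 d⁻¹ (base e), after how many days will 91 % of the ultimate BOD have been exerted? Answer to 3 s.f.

y/L₀ = 1 − e^(−k_d t) = 0.91 ⇒ e^(−k_d t) = 0.0900
t = −ln(0.0900) / 0.391 = 2.408 / 0.391 = 6.158 d.

t ≈ 6.16 d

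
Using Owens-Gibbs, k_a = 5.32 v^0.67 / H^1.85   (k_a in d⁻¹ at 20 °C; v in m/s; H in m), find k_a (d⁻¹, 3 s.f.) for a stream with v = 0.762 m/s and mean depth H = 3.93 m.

k_a ≈ 0.353 d⁻¹

k_a = 5.32 × 0.762^0.67 / 3.93^1.85 = 5.32 × 0.8335 / 12.58 = 0.3525 d⁻¹.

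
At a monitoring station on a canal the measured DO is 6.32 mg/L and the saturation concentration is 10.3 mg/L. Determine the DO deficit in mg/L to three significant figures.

D ≈ 3.98 mg/L

D = C_s − C = 10.3 − 6.32 = 3.98 mg/L.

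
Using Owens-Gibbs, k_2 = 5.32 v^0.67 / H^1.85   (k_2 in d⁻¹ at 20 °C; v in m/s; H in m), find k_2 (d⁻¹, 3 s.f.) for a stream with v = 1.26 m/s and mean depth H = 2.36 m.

k_2 = 5.32 × 1.26^0.67 / 2.36^1.85 = 5.32 × 1.167 / 4.897 = 1.268 d⁻¹.

k_2 ≈ 1.27 d⁻¹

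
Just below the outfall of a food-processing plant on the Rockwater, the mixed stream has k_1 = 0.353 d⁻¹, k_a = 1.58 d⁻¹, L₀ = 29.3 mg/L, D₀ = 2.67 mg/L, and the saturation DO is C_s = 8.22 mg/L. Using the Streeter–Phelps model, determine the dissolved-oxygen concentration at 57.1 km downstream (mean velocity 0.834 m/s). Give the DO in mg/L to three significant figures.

Travel time t = x/v = 57.1 km / (0.834 m/s) = 57100 m / 0.834 m/s = 68470 s = 0.7924 d.
k_1 L₀/(k_a−k_1) = 0.353×29.3/(1.58−0.353) = 10.34/1.227 = 8.429 mg/L.
e^(−k_1 t) = e^(−0.353×0.7924) = 0.7560; e^(−k_a t) = e^(−1.58×0.7924) = 0.2859.
D = 8.429 × (0.7560 − 0.2859) + 2.67 × 0.2859 = 3.962 + 0.7634 = 4.726 mg/L.
DO = C_s − D = 8.22 − 4.726 = 3.494 mg/L.

DO ≈ 3.49 mg/L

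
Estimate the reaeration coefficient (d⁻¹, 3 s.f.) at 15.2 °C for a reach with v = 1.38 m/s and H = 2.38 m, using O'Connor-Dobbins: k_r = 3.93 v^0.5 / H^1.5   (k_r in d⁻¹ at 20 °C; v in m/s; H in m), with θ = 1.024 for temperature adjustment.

k_r(20) = 3.93 × 1.38^0.5 / 2.38^1.5 = 3.93 × 1.175 / 3.672 = 1.257 d⁻¹.
k_r(15.2) = 1.257 × 1.024^(15.2−20) = 1.257 × 0.8924 = 1.122 d⁻¹.

k_r ≈ 1.12 d⁻¹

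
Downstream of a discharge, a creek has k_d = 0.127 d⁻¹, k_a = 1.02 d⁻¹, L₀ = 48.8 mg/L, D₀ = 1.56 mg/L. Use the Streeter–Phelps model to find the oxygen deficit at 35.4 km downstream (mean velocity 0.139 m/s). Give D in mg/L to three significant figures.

D ≈ 4.51 mg/L

Travel time t = x/v = 35.4 km / (0.139 m/s) = 35400 m / 0.139 m/s = 254700 s = 2.948 d.
k_d L₀/(k_a−k_d) = 0.127×48.8/(1.02−0.127) = 6.198/0.8930 = 6.940 mg/L.
e^(−k_d t) = e^(−0.127×2.948) = 0.6877; e^(−k_a t) = e^(−1.02×2.948) = 0.04946.
D = 6.940 × (0.6877 − 0.04946) + 1.56 × 0.04946 = 4.430 + 0.07716 = 4.507 mg/L.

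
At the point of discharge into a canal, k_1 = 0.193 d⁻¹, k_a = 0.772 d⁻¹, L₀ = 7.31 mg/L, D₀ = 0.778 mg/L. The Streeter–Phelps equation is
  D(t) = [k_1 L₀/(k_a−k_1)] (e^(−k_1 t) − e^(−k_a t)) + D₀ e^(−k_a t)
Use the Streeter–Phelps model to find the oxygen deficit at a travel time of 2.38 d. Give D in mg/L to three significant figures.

D ≈ 1.28 mg/L

k_1 L₀/(k_a−k_1) = 0.193×7.31/(0.772−0.193) = 1.411/0.5790 = 2.437 mg/L.
e^(−k_1 t) = e^(−0.193×2.380) = 0.6317; e^(−k_a t) = e^(−0.772×2.380) = 0.1592.
D = 2.437 × (0.6317 − 0.1592) + 0.778 × 0.1592 = 1.151 + 0.1239 = 1.275 mg/L.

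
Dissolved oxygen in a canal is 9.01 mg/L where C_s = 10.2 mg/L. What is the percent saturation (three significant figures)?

88.3 % saturation

% saturation = C/C_s × 100 = 9.01/10.2 × 100 = 88.3 %.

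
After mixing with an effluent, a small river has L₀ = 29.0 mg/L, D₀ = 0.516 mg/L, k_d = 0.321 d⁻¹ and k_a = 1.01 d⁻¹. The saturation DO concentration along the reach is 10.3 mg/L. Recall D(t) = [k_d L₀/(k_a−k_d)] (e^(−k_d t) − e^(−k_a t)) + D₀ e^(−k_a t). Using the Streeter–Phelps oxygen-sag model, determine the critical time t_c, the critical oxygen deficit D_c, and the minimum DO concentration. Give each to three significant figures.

t_c = [1/(k_a−k_d)] ln[(k_a/k_d)(1 − D₀(k_a−k_d)/(k_d L₀))]
= [1/(1.01−0.321)] ln[(1.01/0.321)(1 − 0.516×0.6890/(0.321×29.0))]
= (1/0.6890) ln[3.146 × 0.9618] = 1.451 × ln(3.026) = 1.451 × 1.107 = 1.607 d.
L(t_c) = L₀ e^(−k_d t_c) = 29.0 × 0.5970 = 17.31 mg/L, and at the critical point k_a D_c = k_d L, so D_c = (0.321/1.01) × 17.31 = 5.502 mg/L.
Minimum DO = C_s − D_c = 10.3 − 5.502 = 4.798 mg/L.

t_c ≈ 1.61 d; D_c ≈ 5.50 mg/L; min DO ≈ 4.80 mg/L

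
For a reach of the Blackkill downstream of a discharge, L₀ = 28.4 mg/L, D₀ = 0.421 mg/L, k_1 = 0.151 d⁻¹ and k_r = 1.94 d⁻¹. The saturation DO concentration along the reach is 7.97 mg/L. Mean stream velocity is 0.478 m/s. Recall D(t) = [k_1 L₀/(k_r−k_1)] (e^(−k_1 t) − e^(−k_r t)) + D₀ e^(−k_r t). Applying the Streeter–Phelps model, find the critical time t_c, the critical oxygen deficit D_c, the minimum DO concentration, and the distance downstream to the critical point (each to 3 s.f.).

t_c ≈ 1.32 d; D_c ≈ 1.81 mg/L; min DO ≈ 6.16 mg/L; x_c ≈ 54.5 km

With k_r/k_1 = 12.85 and 1 − D₀(k_r−k_1)/(k_1 L₀) = 0.8244,
t_c = ln(12.85 × 0.8244) / (1.94 − 0.151) = ln(10.59) / 1.789 = 2.360/1.789 = 1.319 d.
D_c = (k_1/k_r) L₀ e^(−k_1 t_c) = (0.151/1.94) × 28.4 × e^(−0.151×1.319) = 0.07784 × 28.4 × 0.8194 = 1.811 mg/L.
Minimum DO = C_s − D_c = 7.97 − 1.811 = 6.159 mg/L.
x_c = v t_c = 0.478 m/s × 1.319 d × 86400 s/d = 54480 m ≈ 54.5 km.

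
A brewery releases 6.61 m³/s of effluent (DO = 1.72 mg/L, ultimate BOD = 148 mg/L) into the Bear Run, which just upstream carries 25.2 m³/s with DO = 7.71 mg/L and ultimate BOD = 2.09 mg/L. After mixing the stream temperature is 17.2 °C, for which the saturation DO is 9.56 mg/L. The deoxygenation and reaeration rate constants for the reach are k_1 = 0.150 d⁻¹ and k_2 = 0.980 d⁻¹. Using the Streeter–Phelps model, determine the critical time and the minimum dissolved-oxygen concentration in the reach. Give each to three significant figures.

Mixed DO = (25.2×7.71 + 6.61×1.72)/(25.2+6.61) = 205.7/31.81 = 6.465 mg/L.
Mixed L₀ = (25.2×2.09 + 6.61×148)/(31.81) = 1031/31.81 = 32.41 mg/L.
Initial deficit D₀ = C_s − DO₀ = 9.56 − 6.465 = 3.095 mg/L.
t_c = (1/0.8300) ln[(0.980/0.150)(1 − 3.095×0.8300/(0.150×32.41))] = 1.205 × ln(3.081) = 1.356 d.
D_c = (0.150/0.980) × 32.41 × e^(−0.150×1.356) = 0.1531 × 32.41 × 0.8160 = 4.048 mg/L.
Minimum DO = 9.56 − 4.048 = 5.512 mg/L.

t_c ≈ 1.36 d; minimum DO ≈ 5.51 mg/L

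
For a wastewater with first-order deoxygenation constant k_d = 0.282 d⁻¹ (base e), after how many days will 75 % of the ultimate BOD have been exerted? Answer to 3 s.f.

y/L₀ = 1 − e^(−k_d t) = 0.75 ⇒ e^(−k_d t) = 0.250
t = −ln(0.250) / 0.282 = 1.386 / 0.282 = 4.916 d.

t ≈ 4.92 d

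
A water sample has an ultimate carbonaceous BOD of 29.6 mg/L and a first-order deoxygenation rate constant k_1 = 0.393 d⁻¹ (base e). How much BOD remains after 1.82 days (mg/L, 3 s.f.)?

L ≈ 14.5 mg/L

L_t = L₀ e^(−k_1 t) = 29.6 × e^(−0.393×1.82) = 29.6 × 0.4891 = 14.48 mg/L.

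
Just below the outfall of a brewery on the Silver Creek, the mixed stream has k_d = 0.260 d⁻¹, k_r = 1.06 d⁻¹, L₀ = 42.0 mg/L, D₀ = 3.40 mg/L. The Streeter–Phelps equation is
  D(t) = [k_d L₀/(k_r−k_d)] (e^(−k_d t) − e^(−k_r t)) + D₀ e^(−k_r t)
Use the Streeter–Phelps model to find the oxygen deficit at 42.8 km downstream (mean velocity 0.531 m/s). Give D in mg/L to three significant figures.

Travel time t = x/v = 42.8 km / (0.531 m/s) = 42800 m / 0.531 m/s = 80600 s = 0.9329 d.
k_d L₀/(k_r−k_d) = 0.260×42.0/(1.06−0.260) = 10.92/0.8000 = 13.65 mg/L.
e^(−k_d t) = e^(−0.260×0.9329) = 0.7846; e^(−k_r t) = e^(−1.06×0.9329) = 0.3720.
D = 13.65 × (0.7846 − 0.3720) + 3.40 × 0.3720 = 5.632 + 1.265 = 6.897 mg/L.

D ≈ 6.90 mg/L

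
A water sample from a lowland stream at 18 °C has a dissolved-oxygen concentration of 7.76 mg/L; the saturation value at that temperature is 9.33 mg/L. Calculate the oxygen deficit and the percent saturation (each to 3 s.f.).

D = C_s − C = 9.33 − 7.76 = 1.57 mg/L.
% saturation = 7.76/9.33 × 100 = 83.2 %.

D ≈ 1.57 mg/L; 83.2 % saturation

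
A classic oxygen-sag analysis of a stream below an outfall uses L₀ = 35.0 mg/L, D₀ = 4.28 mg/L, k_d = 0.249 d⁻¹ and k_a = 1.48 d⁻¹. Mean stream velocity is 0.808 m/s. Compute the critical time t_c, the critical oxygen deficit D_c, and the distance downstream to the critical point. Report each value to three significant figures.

t_c ≈ 0.694 d; D_c ≈ 4.95 mg/L; x_c ≈ 48.5 km

t_c = [1/(k_a−k_d)] ln[(k_a/k_d)(1 − D₀(k_a−k_d)/(k_d L₀))]
= [1/(1.48−0.249)] ln[(1.48/0.249)(1 − 4.28×1.231/(0.249×35.0))]
= (1/1.231) ln[5.944 × 0.3954] = 0.8123 × ln(2.350) = 0.8123 × 0.8546 = 0.6942 d.
D_c = (k_d/k_a) L₀ e^(−k_d t_c) = (0.249/1.48) × 35.0 × e^(−0.249×0.6942) = 0.1682 × 35.0 × 0.8413 = 4.954 mg/L.
x_c = v t_c = 0.808 m/s × 0.6942 d × 86400 s/d = 48470 m ≈ 48.5 km.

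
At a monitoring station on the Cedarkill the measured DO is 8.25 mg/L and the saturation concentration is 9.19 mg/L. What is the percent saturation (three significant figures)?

89.8 % saturation

% saturation = C/C_s × 100 = 8.25/9.19 × 100 = 89.8 %.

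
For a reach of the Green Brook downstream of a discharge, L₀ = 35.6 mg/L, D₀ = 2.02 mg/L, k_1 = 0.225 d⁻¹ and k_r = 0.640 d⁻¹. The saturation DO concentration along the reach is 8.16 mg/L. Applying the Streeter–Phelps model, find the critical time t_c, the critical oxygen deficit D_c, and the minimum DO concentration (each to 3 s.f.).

t_c ≈ 2.25 d; D_c ≈ 7.54 mg/L; min DO ≈ 0.621 mg/L

t_c = [1/(k_r−k_1)] ln[(k_r/k_1)(1 − D₀(k_r−k_1)/(k_1 L₀))]
= [1/(0.640−0.225)] ln[(0.640/0.225)(1 − 2.02×0.4150/(0.225×35.6))]
= (1/0.4150) ln[2.844 × 0.8953] = 2.410 × ln(2.547) = 2.410 × 0.9348 = 2.253 d.
D_c = (k_1/k_r) L₀ e^(−k_1 t_c) = (0.225/0.640) × 35.6 × e^(−0.225×2.253) = 0.3516 × 35.6 × 0.6024 = 7.539 mg/L.
Minimum DO = C_s − D_c = 8.16 − 7.539 = 0.6206 mg/L.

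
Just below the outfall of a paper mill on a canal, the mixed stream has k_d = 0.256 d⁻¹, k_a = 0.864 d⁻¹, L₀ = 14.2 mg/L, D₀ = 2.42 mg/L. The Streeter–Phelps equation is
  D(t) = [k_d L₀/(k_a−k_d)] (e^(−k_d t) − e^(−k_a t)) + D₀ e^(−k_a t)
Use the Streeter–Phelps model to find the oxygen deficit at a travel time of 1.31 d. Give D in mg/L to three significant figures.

k_d L₀/(k_a−k_d) = 0.256×14.2/(0.864−0.256) = 3.635/0.6080 = 5.979 mg/L.
e^(−k_d t) = e^(−0.256×1.310) = 0.7151; e^(−k_a t) = e^(−0.864×1.310) = 0.3224.
D = 5.979 × (0.7151 − 0.3224) + 2.42 × 0.3224 = 2.348 + 0.7803 = 3.128 mg/L.

D ≈ 3.13 mg/L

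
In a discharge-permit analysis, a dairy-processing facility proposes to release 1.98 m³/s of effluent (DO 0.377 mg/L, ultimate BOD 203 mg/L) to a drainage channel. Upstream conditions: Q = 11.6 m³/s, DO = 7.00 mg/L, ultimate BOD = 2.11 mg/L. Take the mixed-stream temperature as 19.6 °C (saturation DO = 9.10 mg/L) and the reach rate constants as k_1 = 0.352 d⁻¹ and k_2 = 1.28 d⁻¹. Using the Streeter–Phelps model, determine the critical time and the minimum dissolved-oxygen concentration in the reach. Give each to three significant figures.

t_c ≈ 1.07 d; minimum DO ≈ 3.18 mg/L

Mixed DO = (11.6×7.00 + 1.98×0.377)/(11.6+1.98) = 81.95/13.58 = 6.034 mg/L.
Mixed L₀ = (11.6×2.11 + 1.98×203)/(13.58) = 426.4/13.58 = 31.40 mg/L.
Initial deficit D₀ = C_s − DO₀ = 9.10 − 6.034 = 3.066 mg/L.
t_c = (1/0.9280) ln[(1.28/0.352)(1 − 3.066×0.9280/(0.352×31.40))] = 1.078 × ln(2.700) = 1.070 d.
D_c = (0.352/1.28) × 31.40 × e^(−0.352×1.070) = 0.2750 × 31.40 × 0.6860 = 5.924 mg/L.
Minimum DO = 9.10 − 5.924 = 3.176 mg/L.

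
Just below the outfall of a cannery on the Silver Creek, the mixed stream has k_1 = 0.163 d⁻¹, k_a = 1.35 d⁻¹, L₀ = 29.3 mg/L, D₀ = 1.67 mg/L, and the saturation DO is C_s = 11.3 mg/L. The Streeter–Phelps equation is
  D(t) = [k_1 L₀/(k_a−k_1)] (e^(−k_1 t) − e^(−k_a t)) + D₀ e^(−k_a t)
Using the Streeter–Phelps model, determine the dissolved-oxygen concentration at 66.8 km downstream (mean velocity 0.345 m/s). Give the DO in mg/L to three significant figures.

Travel time t = x/v = 66.8 km / (0.345 m/s) = 66800 m / 0.345 m/s = 193600 s = 2.241 d.
k_1 L₀/(k_a−k_1) = 0.163×29.3/(1.35−0.163) = 4.776/1.187 = 4.024 mg/L.
e^(−k_1 t) = e^(−0.163×2.241) = 0.6940; e^(−k_a t) = e^(−1.35×2.241) = 0.04854.
D = 4.024 × (0.6940 − 0.04854) + 1.67 × 0.04854 = 2.597 + 0.08106 = 2.678 mg/L.
DO = C_s − D = 11.3 − 2.678 = 8.622 mg/L.

DO ≈ 8.62 mg/L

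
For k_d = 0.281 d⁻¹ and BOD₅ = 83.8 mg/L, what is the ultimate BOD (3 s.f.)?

BOD₅ = L₀(1 − e^(−5k_d)) ⇒ L₀ = BOD₅ / (1 − e^(−5×0.281))
= 83.8 / (1 − 0.2454) = 83.8 / 0.7546 = 111.0 mg/L.

L₀ ≈ 111 mg/L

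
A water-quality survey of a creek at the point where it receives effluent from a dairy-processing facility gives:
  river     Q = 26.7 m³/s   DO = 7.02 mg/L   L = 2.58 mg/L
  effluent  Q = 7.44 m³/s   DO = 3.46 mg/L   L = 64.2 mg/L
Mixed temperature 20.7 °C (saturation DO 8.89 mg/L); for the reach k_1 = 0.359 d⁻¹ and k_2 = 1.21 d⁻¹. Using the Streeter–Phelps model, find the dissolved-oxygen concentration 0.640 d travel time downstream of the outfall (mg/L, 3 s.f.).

DO ≈ 5.42 mg/L

Mixed DO = (26.7×7.02 + 7.44×3.46)/(26.7+7.44) = 213.2/34.14 = 6.244 mg/L.
Mixed L₀ = (26.7×2.58 + 7.44×64.2)/(34.14) = 546.5/34.14 = 16.01 mg/L.
Initial deficit D₀ = C_s − DO₀ = 8.89 − 6.244 = 2.646 mg/L.
D(0.640) = [0.359×16.01/(1.21−0.359)](e^(−0.359×0.640) − e^(−1.21×0.640)) + 2.646 e^(−1.21×0.640)
= 6.753 × (0.7947 − 0.4610) + 2.646 × 0.4610 = 3.474 mg/L.
DO = 8.89 − 3.474 = 5.416 mg/L.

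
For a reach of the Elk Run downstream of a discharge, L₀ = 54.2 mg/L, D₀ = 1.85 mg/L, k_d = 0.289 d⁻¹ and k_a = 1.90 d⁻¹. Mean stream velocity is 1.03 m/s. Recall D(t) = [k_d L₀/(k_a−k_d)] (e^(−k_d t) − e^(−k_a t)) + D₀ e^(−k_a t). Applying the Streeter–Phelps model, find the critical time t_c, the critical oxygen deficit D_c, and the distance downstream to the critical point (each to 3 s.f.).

With k_a/k_d = 6.574 and 1 − D₀(k_a−k_d)/(k_d L₀) = 0.8097,
t_c = ln(6.574 × 0.8097) / (1.90 − 0.289) = ln(5.323) / 1.611 = 1.672/1.611 = 1.038 d.
D_c = (k_d/k_a) L₀ e^(−k_d t_c) = (0.289/1.90) × 54.2 × e^(−0.289×1.038) = 0.1521 × 54.2 × 0.7408 = 6.108 mg/L.
x_c = v t_c = 1.03 m/s × 1.038 d × 86400 s/d = 92370 m ≈ 92.4 km.

t_c ≈ 1.04 d; D_c ≈ 6.11 mg/L; x_c ≈ 92.4 km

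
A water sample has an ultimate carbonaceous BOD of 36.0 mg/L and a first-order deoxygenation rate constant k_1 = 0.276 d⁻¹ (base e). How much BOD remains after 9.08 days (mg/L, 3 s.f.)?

L ≈ 2.94 mg/L

L_t = L₀ e^(−k_1 t) = 36.0 × e^(−0.276×9.08) = 36.0 × 0.08159 = 2.937 mg/L.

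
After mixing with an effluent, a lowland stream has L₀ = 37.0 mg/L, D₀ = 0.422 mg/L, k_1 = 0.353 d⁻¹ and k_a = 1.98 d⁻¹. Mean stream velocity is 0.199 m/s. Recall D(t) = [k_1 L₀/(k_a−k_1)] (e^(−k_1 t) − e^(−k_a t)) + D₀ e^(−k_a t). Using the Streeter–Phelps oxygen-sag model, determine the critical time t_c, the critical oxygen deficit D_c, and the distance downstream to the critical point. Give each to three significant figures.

t_c = [1/(k_a−k_1)] ln[(k_a/k_1)(1 − D₀(k_a−k_1)/(k_1 L₀))]
= [1/(1.98−0.353)] ln[(1.98/0.353)(1 − 0.422×1.627/(0.353×37.0))]
= (1/1.627) ln[5.609 × 0.9474] = 0.6146 × ln(5.314) = 0.6146 × 1.670 = 1.027 d.
D_c = (k_1/k_a) L₀ e^(−k_1 t_c) = (0.353/1.98) × 37.0 × e^(−0.353×1.027) = 0.1783 × 37.0 × 0.6960 = 4.591 mg/L.
x_c = v t_c = 0.199 m/s × 1.027 d × 86400 s/d = 17650 m ≈ 17.7 km.

t_c ≈ 1.03 d; D_c ≈ 4.59 mg/L; x_c ≈ 17.7 km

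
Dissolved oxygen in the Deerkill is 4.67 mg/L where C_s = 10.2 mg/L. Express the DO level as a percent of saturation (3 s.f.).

% saturation = C/C_s × 100 = 4.67/10.2 × 100 = 45.8 %.

45.8 % saturation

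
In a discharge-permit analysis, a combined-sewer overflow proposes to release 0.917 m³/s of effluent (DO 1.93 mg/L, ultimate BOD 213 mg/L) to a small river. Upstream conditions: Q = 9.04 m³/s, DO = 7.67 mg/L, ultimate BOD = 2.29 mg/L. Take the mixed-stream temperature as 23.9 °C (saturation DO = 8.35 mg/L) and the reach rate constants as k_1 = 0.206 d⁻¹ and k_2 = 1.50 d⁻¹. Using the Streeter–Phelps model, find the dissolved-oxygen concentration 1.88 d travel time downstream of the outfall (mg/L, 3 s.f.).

DO ≈ 6.14 mg/L

Mixed DO = (9.04×7.67 + 0.917×1.93)/(9.04+0.917) = 71.11/9.957 = 7.141 mg/L.
Mixed L₀ = (9.04×2.29 + 0.917×213)/(9.957) = 216.0/9.957 = 21.70 mg/L.
Initial deficit D₀ = C_s − DO₀ = 8.35 − 7.141 = 1.209 mg/L.
D(1.88) = [0.206×21.70/(1.50−0.206)](e^(−0.206×1.88) − e^(−1.50×1.88)) + 1.209 e^(−1.50×1.88)
= 3.454 × (0.6789 − 0.05961) + 1.209 × 0.05961 = 2.211 mg/L.
DO = 8.35 − 2.211 = 6.139 mg/L.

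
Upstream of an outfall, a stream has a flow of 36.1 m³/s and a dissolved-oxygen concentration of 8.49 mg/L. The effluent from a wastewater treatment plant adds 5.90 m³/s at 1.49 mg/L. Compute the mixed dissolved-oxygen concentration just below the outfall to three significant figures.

Flow-weighted mixing: C = (Q_r C_r + Q_w C_w)/(Q_r + Q_w)
= (36.1×8.49 + 5.90×1.49)/(36.1 + 5.90) = 315.3/42.00 = 7.507 mg/L.

7.51 mg/L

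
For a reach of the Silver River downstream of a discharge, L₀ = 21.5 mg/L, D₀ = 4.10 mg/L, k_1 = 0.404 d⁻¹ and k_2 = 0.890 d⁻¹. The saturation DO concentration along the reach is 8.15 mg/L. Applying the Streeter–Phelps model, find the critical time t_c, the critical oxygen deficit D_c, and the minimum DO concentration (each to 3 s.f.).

t_c ≈ 1.09 d; D_c ≈ 6.29 mg/L; min DO ≈ 1.86 mg/L

With k_2/k_1 = 2.203 and 1 − D₀(k_2−k_1)/(k_1 L₀) = 0.7706,
t_c = ln(2.203 × 0.7706) / (0.890 − 0.404) = ln(1.698) / 0.4860 = 0.5292/0.4860 = 1.089 d.
D_c = (k_1/k_2) L₀ e^(−k_1 t_c) = (0.404/0.890) × 21.5 × e^(−0.404×1.089) = 0.4539 × 21.5 × 0.6441 = 6.286 mg/L.
Minimum DO = C_s − D_c = 8.15 − 6.286 = 1.864 mg/L.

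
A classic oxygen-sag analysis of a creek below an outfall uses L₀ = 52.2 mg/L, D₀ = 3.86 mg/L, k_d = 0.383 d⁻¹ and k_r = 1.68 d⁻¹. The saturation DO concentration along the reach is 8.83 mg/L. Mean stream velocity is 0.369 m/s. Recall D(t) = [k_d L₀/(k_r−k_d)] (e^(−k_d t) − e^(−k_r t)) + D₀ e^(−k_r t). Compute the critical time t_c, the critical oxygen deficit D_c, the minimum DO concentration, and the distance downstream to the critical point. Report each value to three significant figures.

At the critical point dD/dt = 0, so k_d L₀ e^(−k_d t) = k_r D. Substituting D(t) from the Streeter–Phelps equation and solving for t gives
t_c = ln[(k_r/k_d)(1 − D₀(k_r−k_d)/(k_d L₀))] / (k_r−k_d).
Here k_r−k_d = 1.297 d⁻¹ and 1 − D₀(k_r−k_d)/(k_d L₀) = 1 − 3.86×1.297/(0.383×52.2) = 0.7496, so
t_c = ln(4.386 × 0.7496) / 1.297 = 1.190 / 1.297 = 0.9177 d.
D_c = (k_d/k_r) L₀ e^(−k_d t_c) = (0.383/1.68) × 52.2 × e^(−0.383×0.9177) = 0.2280 × 52.2 × 0.7036 = 8.374 mg/L.
Minimum DO = C_s − D_c = 8.83 − 8.374 = 0.4564 mg/L.
x_c = v t_c = 0.369 m/s × 0.9177 d × 86400 s/d = 29260 m ≈ 29.3 km.

t_c ≈ 0.918 d; D_c ≈ 8.37 mg/L; min DO ≈ 0.456 mg/L; x_c ≈ 29.3 km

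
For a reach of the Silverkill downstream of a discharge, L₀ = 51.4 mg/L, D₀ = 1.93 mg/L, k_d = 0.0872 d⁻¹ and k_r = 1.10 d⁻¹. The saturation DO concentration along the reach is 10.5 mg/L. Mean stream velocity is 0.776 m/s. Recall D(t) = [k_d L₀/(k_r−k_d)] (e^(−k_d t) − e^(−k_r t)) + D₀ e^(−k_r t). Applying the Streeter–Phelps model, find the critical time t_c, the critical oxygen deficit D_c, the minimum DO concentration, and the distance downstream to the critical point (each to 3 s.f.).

At the critical point dD/dt = 0, so k_d L₀ e^(−k_d t) = k_r D. Substituting D(t) from the Streeter–Phelps equation and solving for t gives
t_c = ln[(k_r/k_d)(1 − D₀(k_r−k_d)/(k_d L₀))] / (k_r−k_d).
Here k_r−k_d = 1.013 d⁻¹ and 1 − D₀(k_r−k_d)/(k_d L₀) = 1 − 1.93×1.013/(0.0872×51.4) = 0.5639, so
t_c = ln(12.61 × 0.5639) / 1.013 = 1.962 / 1.013 = 1.937 d.
L(t_c) = L₀ e^(−k_d t_c) = 51.4 × 0.8446 = 43.41 mg/L, and at the critical point k_r D_c = k_d L, so D_c = (0.0872/1.10) × 43.41 = 3.441 mg/L.
Minimum DO = C_s − D_c = 10.5 − 3.441 = 7.059 mg/L.
x_c = v t_c = 0.776 m/s × 1.937 d × 86400 s/d = 129900 m ≈ 130 km.

t_c ≈ 1.94 d; D_c ≈ 3.44 mg/L; min DO ≈ 7.06 mg/L; x_c ≈ 130 km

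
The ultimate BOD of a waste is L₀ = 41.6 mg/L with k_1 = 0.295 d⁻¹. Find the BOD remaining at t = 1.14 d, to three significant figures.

L_t = L₀ e^(−k_1 t) = 41.6 × e^(−0.295×1.14) = 41.6 × 0.7144 = 29.72 mg/L.

L ≈ 29.7 mg/L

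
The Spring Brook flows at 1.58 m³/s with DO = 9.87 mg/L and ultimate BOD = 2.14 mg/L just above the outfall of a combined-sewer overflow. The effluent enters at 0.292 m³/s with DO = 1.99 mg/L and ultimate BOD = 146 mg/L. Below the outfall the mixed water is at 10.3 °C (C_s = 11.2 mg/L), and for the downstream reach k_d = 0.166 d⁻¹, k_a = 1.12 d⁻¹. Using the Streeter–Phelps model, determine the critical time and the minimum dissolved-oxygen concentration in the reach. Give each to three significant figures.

Mixed DO = (1.58×9.87 + 0.292×1.99)/(1.58+0.292) = 16.18/1.872 = 8.641 mg/L.
Mixed L₀ = (1.58×2.14 + 0.292×146)/(1.872) = 46.01/1.872 = 24.58 mg/L.
Initial deficit D₀ = C_s − DO₀ = 11.2 − 8.641 = 2.559 mg/L.
t_c = (1/0.9540) ln[(1.12/0.166)(1 − 2.559×0.9540/(0.166×24.58))] = 1.048 × ln(2.710) = 1.045 d.
D_c = (0.166/1.12) × 24.58 × e^(−0.166×1.045) = 0.1482 × 24.58 × 0.8407 = 3.063 mg/L.
Minimum DO = 11.2 − 3.063 = 8.137 mg/L.

t_c ≈ 1.04 d; minimum DO ≈ 8.14 mg/L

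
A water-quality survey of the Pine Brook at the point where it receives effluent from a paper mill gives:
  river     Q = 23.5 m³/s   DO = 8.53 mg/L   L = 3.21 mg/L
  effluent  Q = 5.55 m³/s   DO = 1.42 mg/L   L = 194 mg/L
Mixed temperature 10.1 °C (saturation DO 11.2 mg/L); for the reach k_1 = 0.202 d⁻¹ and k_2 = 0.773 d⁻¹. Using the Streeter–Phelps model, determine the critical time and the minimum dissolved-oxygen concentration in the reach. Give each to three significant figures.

t_c ≈ 1.76 d; minimum DO ≈ 3.93 mg/L

Mixed DO = (23.5×8.53 + 5.55×1.42)/(23.5+5.55) = 208.3/29.05 = 7.172 mg/L.
Mixed L₀ = (23.5×3.21 + 5.55×194)/(29.05) = 1152/29.05 = 39.66 mg/L.
Initial deficit D₀ = C_s − DO₀ = 11.2 − 7.172 = 4.028 mg/L.
t_c = (1/0.5710) ln[(0.773/0.202)(1 − 4.028×0.5710/(0.202×39.66))] = 1.751 × ln(2.728) = 1.758 d.
D_c = (0.202/0.773) × 39.66 × e^(−0.202×1.758) = 0.2613 × 39.66 × 0.7012 = 7.267 mg/L.
Minimum DO = 11.2 − 7.267 = 3.933 mg/L.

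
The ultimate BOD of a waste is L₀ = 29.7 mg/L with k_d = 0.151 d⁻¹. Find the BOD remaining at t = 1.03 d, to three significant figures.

L_t = L₀ e^(−k_d t) = 29.7 × e^(−0.151×1.03) = 29.7 × 0.8560 = 25.42 mg/L.

L ≈ 25.4 mg/L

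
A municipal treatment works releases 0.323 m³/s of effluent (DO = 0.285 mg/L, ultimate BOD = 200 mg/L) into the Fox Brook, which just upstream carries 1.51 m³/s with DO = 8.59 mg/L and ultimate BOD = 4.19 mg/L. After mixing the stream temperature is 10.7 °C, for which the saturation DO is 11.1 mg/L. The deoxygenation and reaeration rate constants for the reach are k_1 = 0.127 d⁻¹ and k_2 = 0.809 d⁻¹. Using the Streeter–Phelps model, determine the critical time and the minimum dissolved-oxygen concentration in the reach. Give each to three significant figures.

t_c ≈ 1.54 d; minimum DO ≈ 6.10 mg/L

Mixed DO = (1.51×8.59 + 0.323×0.285)/(1.51+0.323) = 13.06/1.833 = 7.127 mg/L.
Mixed L₀ = (1.51×4.19 + 0.323×200)/(1.833) = 70.93/1.833 = 38.69 mg/L.
Initial deficit D₀ = C_s − DO₀ = 11.1 − 7.127 = 3.973 mg/L.
t_c = (1/0.6820) ln[(0.809/0.127)(1 − 3.973×0.6820/(0.127×38.69))] = 1.466 × ln(2.857) = 1.539 d.
D_c = (0.127/0.809) × 38.69 × e^(−0.127×1.539) = 0.1570 × 38.69 × 0.8224 = 4.996 mg/L.
Minimum DO = 11.1 − 4.996 = 6.104 mg/L.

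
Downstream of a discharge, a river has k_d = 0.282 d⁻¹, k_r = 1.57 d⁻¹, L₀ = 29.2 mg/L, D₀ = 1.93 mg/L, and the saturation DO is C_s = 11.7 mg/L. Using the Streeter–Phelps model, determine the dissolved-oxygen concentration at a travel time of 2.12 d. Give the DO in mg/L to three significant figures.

DO ≈ 8.34 mg/L

k_d L₀/(k_r−k_d) = 0.282×29.2/(1.57−0.282) = 8.234/1.288 = 6.393 mg/L.
e^(−k_d t) = e^(−0.282×2.120) = 0.5500; e^(−k_r t) = e^(−1.57×2.120) = 0.03585.
D = 6.393 × (0.5500 − 0.03585) + 1.93 × 0.03585 = 3.287 + 0.06919 = 3.356 mg/L.
DO = C_s − D = 11.7 − 3.356 = 8.344 mg/L.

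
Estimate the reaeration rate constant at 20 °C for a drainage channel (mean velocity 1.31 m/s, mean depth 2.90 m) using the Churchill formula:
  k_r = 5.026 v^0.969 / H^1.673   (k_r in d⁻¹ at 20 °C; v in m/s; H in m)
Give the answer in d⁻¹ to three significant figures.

k_r ≈ 1.10 d⁻¹

k_r = 5.026 × 1.31^0.969 / 2.90^1.673 = 5.026 × 1.299 / 5.937 = 1.100 d⁻¹.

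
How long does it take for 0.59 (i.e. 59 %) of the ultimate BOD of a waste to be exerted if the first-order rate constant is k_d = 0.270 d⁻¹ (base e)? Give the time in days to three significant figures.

y/L₀ = 1 − e^(−k_d t) = 0.59 ⇒ e^(−k_d t) = 0.410
t = −ln(0.410) / 0.270 = 0.8916 / 0.270 = 3.302 d.

t ≈ 3.30 d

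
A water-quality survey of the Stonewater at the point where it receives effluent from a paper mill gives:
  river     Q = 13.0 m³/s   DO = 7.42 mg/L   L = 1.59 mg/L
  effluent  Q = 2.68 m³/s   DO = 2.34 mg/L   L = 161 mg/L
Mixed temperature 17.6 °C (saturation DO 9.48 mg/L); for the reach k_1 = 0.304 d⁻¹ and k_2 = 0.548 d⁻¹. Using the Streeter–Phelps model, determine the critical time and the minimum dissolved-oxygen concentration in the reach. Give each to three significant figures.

t_c ≈ 2.07 d; minimum DO ≈ 0.945 mg/L

Mixed DO = (13.0×7.42 + 2.68×2.34)/(13.0+2.68) = 102.7/15.68 = 6.552 mg/L.
Mixed L₀ = (13.0×1.59 + 2.68×161)/(15.68) = 452.2/15.68 = 28.84 mg/L.
Initial deficit D₀ = C_s − DO₀ = 9.48 − 6.552 = 2.928 mg/L.
t_c = (1/0.2440) ln[(0.548/0.304)(1 − 2.928×0.2440/(0.304×28.84))] = 4.098 × ln(1.656) = 2.067 d.
D_c = (0.304/0.548) × 28.84 × e^(−0.304×2.067) = 0.5547 × 28.84 × 0.5335 = 8.535 mg/L.
Minimum DO = 9.48 − 8.535 = 0.9451 mg/L.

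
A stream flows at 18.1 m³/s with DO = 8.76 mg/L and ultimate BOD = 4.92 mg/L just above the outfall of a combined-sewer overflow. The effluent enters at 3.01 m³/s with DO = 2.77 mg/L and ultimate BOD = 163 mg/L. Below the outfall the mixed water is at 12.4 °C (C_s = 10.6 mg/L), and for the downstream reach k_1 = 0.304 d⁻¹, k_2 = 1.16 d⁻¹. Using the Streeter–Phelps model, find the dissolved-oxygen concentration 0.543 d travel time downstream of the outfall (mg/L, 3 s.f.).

DO ≈ 6.09 mg/L

Mixed DO = (18.1×8.76 + 3.01×2.77)/(18.1+3.01) = 166.9/21.11 = 7.906 mg/L.
Mixed L₀ = (18.1×4.92 + 3.01×163)/(21.11) = 579.7/21.11 = 27.46 mg/L.
Initial deficit D₀ = C_s − DO₀ = 10.6 − 7.906 = 2.694 mg/L.
D(0.543) = [0.304×27.46/(1.16−0.304)](e^(−0.304×0.543) − e^(−1.16×0.543)) + 2.694 e^(−1.16×0.543)
= 9.752 × (0.8478 − 0.5327) + 2.694 × 0.5327 = 4.509 mg/L.
DO = 10.6 − 4.509 = 6.091 mg/L.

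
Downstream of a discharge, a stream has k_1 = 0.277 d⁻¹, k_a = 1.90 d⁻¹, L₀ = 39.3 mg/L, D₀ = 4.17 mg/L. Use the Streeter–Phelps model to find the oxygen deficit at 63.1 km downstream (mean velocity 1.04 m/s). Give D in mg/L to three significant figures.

D ≈ 4.85 mg/L

Travel time t = x/v = 63.1 km / (1.04 m/s) = 63100 m / 1.04 m/s = 60670 s = 0.7022 d.
k_1 L₀/(k_a−k_1) = 0.277×39.3/(1.90−0.277) = 10.89/1.623 = 6.707 mg/L.
e^(−k_1 t) = e^(−0.277×0.7022) = 0.8232; e^(−k_a t) = e^(−1.90×0.7022) = 0.2634.
D = 6.707 × (0.8232 − 0.2634) + 4.17 × 0.2634 = 3.755 + 1.098 = 4.853 mg/L.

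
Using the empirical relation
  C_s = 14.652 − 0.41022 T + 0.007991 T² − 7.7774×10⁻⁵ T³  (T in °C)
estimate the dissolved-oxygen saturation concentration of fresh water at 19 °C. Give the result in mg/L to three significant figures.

C_s = 14.652 − 0.41022×19 + 0.007991×19² − 7.7774×10⁻⁵×19³ = 9.209 mg/L.

C_s ≈ 9.21 mg/L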